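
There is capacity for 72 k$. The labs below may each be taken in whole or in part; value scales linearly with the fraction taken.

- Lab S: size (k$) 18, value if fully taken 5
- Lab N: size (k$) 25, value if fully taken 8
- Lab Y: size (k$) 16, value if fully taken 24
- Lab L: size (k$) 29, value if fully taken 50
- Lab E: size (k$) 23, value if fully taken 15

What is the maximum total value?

90.28

Rank by value-to-size ratio: Lab L 50/29≈1.72, Lab Y 24/16≈1.5, Lab E 15/23≈0.652, Lab N 8/25≈0.32, Lab S 5/18≈0.278.
All 29 k$ of Lab L fit (value 50) → 43 remain.
Take all of Lab Y (16 k$, value 24) → 27 k$ left.
Take all of Lab E (23 k$, value 15) → 4 k$ left.
Fill the last 4 k$ with part of Lab N: 4/25 of it earns 1.28.
Total value = 90.28.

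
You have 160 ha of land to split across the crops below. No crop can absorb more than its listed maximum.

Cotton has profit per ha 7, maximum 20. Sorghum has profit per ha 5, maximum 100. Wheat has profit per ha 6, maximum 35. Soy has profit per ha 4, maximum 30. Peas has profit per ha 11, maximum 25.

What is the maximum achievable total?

Highest profit per ha first: Peas 11 > Cotton 7 > Wheat 6 > Sorghum 5 > Soy 4.
Give Peas 25 to hit its cap of 25 — 135 left.
Cotton takes 20 to reach its cap of 20 — 115 left.
Give Wheat 35 to hit its cap of 35 — 80 left.
Only 80 left; Sorghum takes them to reach 80.
Total = 7×20 + 5×80 + 6×35 + 11×25 = 1025.

1025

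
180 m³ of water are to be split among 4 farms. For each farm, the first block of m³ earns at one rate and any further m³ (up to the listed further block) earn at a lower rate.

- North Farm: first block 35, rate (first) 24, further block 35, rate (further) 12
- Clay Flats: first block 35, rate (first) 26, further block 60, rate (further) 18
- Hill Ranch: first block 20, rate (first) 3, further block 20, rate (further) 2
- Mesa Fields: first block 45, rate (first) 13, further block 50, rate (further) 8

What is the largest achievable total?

Order all 8 blocks by rate: Clay Flats/tier1 26 > North Farm/tier1 24 > Clay Flats/tier2 18 > Mesa Fields/tier1 13 > North Farm/tier2 12 > Mesa Fields/tier2 8 > Hill Ranch/tier1 3 > Hill Ranch/tier2 2.
Clay Flats tier1 at 26: fill all 35 — 145 left.
Fill North Farm tier1 block (35 at 24) — 110 left.
Fill Clay Flats tier2 block (60 at 18) — 50 left.
Fill Mesa Fields tier1 block (45 at 13) — 5 left.
5 remain; put them into North Farm tier2 at 12.
Total = 26×35 + 24×35 + 18×60 + 13×45 + 12×5 = 3475.

3475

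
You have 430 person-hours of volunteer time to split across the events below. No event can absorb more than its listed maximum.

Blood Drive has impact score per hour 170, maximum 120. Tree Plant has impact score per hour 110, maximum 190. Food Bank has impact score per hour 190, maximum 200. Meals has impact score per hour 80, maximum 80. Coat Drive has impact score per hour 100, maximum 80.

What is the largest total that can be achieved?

Highest impact score per hour first: Food Bank 190 > Blood Drive 170 > Tree Plant 110 > Coat Drive 100 > Meals 80.
Food Bank takes 200 to reach its cap of 200 → 230 left.
Blood Drive: +120 to 120 (cap) → 110 left.
Only 110 left; Tree Plant takes them to reach 110.
Total = 170×120 + 110×110 + 190×200 = 70500.

70500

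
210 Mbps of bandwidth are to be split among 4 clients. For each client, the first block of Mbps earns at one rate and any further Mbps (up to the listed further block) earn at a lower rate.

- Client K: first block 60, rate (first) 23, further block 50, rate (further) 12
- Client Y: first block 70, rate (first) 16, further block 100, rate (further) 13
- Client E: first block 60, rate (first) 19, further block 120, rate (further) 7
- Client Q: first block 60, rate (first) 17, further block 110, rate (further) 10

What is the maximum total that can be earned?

Order all 8 blocks by rate: Client K/T1 23 > Client E/T1 19 > Client Q/T1 17 > Client Y/T1 16 > Client Y/T2 13 > Client K/T2 12 > Client Q/T2 10 > Client E/T2 7.
Fill Client K T1 block (60 at 23) → 150 left.
Client E/T1 (19): +60 → 90 left.
Client Q T1 at 17: fill all 60 → 30 left.
Client Y T1 at 16: only 30 left, fill 30.
Total = 23×60 + 19×60 + 17×60 + 16×30 = 4020.

4020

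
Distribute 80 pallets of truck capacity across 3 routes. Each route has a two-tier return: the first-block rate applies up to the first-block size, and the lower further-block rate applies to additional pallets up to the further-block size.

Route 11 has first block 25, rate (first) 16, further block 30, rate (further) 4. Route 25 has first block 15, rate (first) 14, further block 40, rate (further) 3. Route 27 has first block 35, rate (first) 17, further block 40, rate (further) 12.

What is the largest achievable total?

1265

Treat each block as its own option and order by rate: Route 27/first 17 > Route 11/first 16 > Route 25/first 14 > Route 27/second 12 > Route 11/second 4 > Route 25/second 3.
Route 27 first at 17: fill all 35 ; 45 left.
Route 11 first at 16: fill all 25 ; 20 left.
Route 25/first (14): +15 ; 5 left.
Route 27/second: +5 of 40 at 12; pool empty.
Total = 17×35 + 16×25 + 14×15 + 12×5 = 1265.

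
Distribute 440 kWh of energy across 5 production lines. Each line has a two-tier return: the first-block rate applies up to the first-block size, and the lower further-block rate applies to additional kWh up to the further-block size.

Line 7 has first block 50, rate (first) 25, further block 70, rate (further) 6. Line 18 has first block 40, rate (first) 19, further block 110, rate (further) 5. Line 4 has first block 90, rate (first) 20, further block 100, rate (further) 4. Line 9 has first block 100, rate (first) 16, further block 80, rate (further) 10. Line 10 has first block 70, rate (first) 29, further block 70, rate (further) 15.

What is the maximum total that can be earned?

8690

Order all 10 blocks by rate: Line 10/T1 29 > Line 7/T1 25 > Line 4/T1 20 > Line 18/T1 19 > Line 9/T1 16 > Line 10/T2 15 > Line 9/T2 10 > Line 7/T2 6 > Line 18/T2 5 > Line 4/T2 4.
Line 10 T1 at 29: fill all 70 → 370 left.
Line 7/T1 (25): +50 → 320 left.
Line 4 T1 at 20: fill all 90 → 230 left.
Line 18 T1 at 19: fill all 40 → 190 left.
Fill Line 9 T1 block (100 at 16) → 90 left.
Line 10/T2 (15): +70 → 20 left.
Line 9/T2: +20 of 80 at 10; pool empty.
Total = 29×70 + 25×50 + 20×90 + 19×40 + 16×100 + 15×70 + 10×20 = 8690.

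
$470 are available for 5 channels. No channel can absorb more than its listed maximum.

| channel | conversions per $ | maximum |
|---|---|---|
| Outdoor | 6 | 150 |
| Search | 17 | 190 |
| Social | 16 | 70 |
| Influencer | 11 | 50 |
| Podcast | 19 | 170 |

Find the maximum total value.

8020

Order the channels by conversions per $: Podcast 19 > Search 17 > Social 16 > Influencer 11 > Outdoor 6.
Podcast takes 170 to reach its cap of 170 ; 300 left.
Give Search 190 to hit its cap of 190 ; 110 left.
Give Social 70 to hit its cap of 70 ; 40 left.
Only 40 left; Influencer takes them to reach 40.
Total = 17×190 + 16×70 + 11×40 + 19×170 = 8020.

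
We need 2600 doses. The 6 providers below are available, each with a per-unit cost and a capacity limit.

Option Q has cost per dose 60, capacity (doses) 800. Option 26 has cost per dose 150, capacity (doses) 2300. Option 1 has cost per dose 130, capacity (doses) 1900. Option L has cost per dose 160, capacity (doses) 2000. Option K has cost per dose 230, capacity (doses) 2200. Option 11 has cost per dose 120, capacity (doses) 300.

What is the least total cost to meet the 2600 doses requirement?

279000

Cheapest first:
Take 800 from Option Q at 60 ; need 1800 more.
Option 11 (120): use full 300 ; 1500 doses to go.
Option 1 (130): take the remaining 1500 ; done.
Option 26, Option L, Option K: unused.
Cost = 800×60 + 300×120 + 1500×130 = 279000.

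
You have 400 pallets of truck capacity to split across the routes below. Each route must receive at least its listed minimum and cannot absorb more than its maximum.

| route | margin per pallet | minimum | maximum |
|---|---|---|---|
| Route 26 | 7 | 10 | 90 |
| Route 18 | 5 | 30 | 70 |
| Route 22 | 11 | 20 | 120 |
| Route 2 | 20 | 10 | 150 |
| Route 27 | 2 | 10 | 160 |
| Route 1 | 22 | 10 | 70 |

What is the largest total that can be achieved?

6170

Meeting every minimum uses 10+30+20+10+10+10 = 90 pallets, leaving 310.
Rank by margin per pallet: Route 1 22 > Route 2 20 > Route 22 11 > Route 26 7 > Route 18 5 > Route 27 2.
Route 1 takes 60 more to reach its cap of 70 — 250 left.
Route 2: +140 to 150 (cap) — 110 left.
Route 22: +100 to 120 (cap) — 10 left.
Route 26 has room for 80 more but only 10 remain, so it gets 20.
Total = 7×20 + 5×30 + 11×120 + 20×150 + 2×10 + 22×70 = 6170.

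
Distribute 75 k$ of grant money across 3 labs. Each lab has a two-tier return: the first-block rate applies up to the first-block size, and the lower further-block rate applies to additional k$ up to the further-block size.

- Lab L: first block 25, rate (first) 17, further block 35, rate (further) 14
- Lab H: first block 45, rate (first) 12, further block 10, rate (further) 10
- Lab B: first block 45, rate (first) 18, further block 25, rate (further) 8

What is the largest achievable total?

1305

Order all 6 blocks by rate: Lab B/T1 18 > Lab L/T1 17 > Lab L/T2 14 > Lab H/T1 12 > Lab H/T2 10 > Lab B/T2 8.
Lab B/T1 (18): +45 — 30 left.
Lab L/T1 (17): +25 — 5 left.
Lab L/T2: +5 of 35 at 14; pool empty.
Total = 18×45 + 17×25 + 14×5 = 1305.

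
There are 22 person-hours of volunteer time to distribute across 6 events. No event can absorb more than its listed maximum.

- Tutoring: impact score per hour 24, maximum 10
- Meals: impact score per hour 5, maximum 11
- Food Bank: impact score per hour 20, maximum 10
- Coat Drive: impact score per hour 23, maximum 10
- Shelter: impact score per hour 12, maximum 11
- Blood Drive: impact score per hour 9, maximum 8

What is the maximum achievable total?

Order the events by impact score per hour: Tutoring 24 > Coat Drive 23 > Food Bank 20 > Shelter 12 > Blood Drive 9 > Meals 5.
Give Tutoring 10 to hit its cap of 10 ; 12 left.
Give Coat Drive 10 to hit its cap of 10 ; 2 left.
Food Bank has room for 10 but only 2 remain, so it gets 2.
Total = 24×10 + 20×2 + 23×10 = 510.

510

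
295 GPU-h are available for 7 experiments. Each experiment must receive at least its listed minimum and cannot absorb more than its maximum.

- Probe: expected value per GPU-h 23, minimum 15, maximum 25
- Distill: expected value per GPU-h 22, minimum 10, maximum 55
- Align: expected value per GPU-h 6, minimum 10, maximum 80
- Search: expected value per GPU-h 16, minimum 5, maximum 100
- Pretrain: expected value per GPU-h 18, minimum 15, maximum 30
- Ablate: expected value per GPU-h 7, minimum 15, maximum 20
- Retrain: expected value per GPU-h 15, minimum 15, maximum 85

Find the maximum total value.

4990

Meeting every minimum uses 15+10+10+5+15+15+15 = 85 GPU-h, leaving 210.
Order the experiments by expected value per GPU-h: Probe 23 > Distill 22 > Pretrain 18 > Search 16 > Retrain 15 > Ablate 7 > Align 6.
Probe takes 10 more to reach its cap of 25 ; 200 left.
Give Distill 45 more to hit its cap of 55 ; 155 left.
Give Pretrain 15 more to hit its cap of 30 ; 140 left.
Search takes 95 more to reach its cap of 100 ; 45 left.
Retrain has room for 70 more but only 45 remain, so it gets 60.
Total = 23×25 + 22×55 + 6×10 + 16×100 + 18×30 + 7×15 + 15×60 = 4990.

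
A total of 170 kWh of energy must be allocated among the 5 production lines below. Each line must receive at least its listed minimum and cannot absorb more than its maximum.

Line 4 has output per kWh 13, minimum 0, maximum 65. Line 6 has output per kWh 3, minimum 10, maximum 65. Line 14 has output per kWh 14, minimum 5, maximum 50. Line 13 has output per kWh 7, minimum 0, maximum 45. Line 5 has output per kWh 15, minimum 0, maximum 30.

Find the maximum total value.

Meeting every minimum uses 0+10+5+0+0 = 15 kWh, leaving 155.
Rank by output per kWh: Line 5 15 > Line 14 14 > Line 4 13 > Line 13 7 > Line 6 3.
Line 5: +30 to 30 (cap) — 125 left.
Line 14 takes 45 more to reach its cap of 50 — 80 left.
Line 4: +65 to 65 (cap) — 15 left.
Line 13: +15 (room for 45) → 15. Pool exhausted.
Total = 13×65 + 3×10 + 14×50 + 7×15 + 15×30 = 2130.

2130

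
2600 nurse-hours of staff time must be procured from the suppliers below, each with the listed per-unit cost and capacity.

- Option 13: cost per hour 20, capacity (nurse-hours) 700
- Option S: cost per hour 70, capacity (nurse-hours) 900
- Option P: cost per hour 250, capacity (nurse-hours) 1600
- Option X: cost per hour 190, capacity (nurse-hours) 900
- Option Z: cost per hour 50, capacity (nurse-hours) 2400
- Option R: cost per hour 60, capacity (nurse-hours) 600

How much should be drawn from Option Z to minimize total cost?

1900

Cheapest first:
Take 700 from Option 13 at 20 → need 1900 more.
Take 1900 from Option Z at 50 to finish.
Option R, Option S, Option X, Option P: unused.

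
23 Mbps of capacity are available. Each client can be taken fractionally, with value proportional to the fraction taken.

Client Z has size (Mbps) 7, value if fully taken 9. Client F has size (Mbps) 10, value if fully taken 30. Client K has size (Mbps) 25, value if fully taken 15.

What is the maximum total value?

42.6

Sort by value density: Client F 30/10≈3, Client Z 9/7≈1.29, Client K 15/25≈0.6.
Client F: take in full, 10 Mbps for value 30 ; 13 left.
Client Z: take in full, 7 Mbps for value 9 ; 6 left.
Fill the last 6 Mbps with part of Client K: 6/25 of it earns 3.6.
Total value = 42.6.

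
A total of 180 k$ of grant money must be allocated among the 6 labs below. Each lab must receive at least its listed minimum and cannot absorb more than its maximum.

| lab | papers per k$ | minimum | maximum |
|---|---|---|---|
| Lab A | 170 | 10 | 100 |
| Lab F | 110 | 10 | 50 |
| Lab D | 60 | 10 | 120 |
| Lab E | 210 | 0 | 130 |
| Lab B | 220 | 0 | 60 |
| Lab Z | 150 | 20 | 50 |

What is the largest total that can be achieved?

Meeting every minimum uses 10+10+10+0+0+20 = 50 k$, leaving 130.
Rank by papers per k$: Lab B 220 > Lab E 210 > Lab A 170 > Lab Z 150 > Lab F 110 > Lab D 60.
Lab B: +60 to 60 (cap) ; 70 left.
Only 70 left; Lab E takes them to reach 70.
Total = 170×10 + 110×10 + 60×10 + 210×70 + 220×60 + 150×20 = 34300.

34300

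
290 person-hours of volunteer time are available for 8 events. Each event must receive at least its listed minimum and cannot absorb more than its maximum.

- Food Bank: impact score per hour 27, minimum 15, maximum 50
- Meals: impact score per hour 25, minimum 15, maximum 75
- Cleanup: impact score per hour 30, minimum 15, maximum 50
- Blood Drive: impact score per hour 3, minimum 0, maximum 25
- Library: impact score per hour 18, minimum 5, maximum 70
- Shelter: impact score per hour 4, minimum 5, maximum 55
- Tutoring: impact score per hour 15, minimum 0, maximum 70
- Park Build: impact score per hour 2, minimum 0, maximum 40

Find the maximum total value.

Meeting every minimum uses 15+15+15+0+5+5+0+0 = 55 person-hours, leaving 235.
Highest impact score per hour first: Cleanup 30 > Food Bank 27 > Meals 25 > Library 18 > Tutoring 15 > Shelter 4 > Blood Drive 3 > Park Build 2.
Cleanup takes 35 more to reach its cap of 50 — 200 left.
Give Food Bank 35 more to hit its cap of 50 — 165 left.
Meals takes 60 more to reach its cap of 75 — 105 left.
Library: +65 to 70 (cap) — 40 left.
Tutoring: +40 (room for 70) → 40. Pool exhausted.
Total = 27×50 + 25×75 + 30×50 + 18×70 + 4×5 + 15×40 = 6605.

6605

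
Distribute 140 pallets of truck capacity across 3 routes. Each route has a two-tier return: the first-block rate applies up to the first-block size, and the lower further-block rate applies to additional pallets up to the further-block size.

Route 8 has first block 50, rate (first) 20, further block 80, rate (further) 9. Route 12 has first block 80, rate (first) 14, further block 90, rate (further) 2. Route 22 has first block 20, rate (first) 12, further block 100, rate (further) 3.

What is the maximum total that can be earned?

2240

Order all 6 blocks by rate: Route 8/first 20 > Route 12/first 14 > Route 22/first 12 > Route 8/second 9 > Route 22/second 3 > Route 12/second 2.
Fill Route 8 first block (50 at 20) → 90 left.
Route 12/first (14): +80 → 10 left.
Route 22/first: +10 of 20 at 12; pool empty.
Total = 20×50 + 14×80 + 12×10 = 2240.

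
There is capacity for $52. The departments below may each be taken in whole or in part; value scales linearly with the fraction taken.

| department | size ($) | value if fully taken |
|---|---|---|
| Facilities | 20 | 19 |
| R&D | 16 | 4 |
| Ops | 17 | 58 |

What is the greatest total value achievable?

80.75

Sort by value density: Ops 58/17≈3.41, Facilities 19/20≈0.95, R&D 4/16≈0.25.
Take all of Ops (17 $, value 58) — 35 $ left.
All 20 $ of Facilities fit (value 19) — 15 remain.
Fill the last 15 $ with part of R&D: 15/16 of it earns 3.75.
Total value = 80.75.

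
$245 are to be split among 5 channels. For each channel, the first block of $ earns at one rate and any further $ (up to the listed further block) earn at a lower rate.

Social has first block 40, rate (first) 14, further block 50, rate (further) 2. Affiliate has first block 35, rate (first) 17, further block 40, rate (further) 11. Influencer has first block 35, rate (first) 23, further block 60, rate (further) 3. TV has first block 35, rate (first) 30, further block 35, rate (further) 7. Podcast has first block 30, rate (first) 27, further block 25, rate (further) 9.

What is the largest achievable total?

Order all 10 blocks by rate: TV/first 30 > Podcast/first 27 > Influencer/first 23 > Affiliate/first 17 > Social/first 14 > Affiliate/second 11 > Podcast/second 9 > TV/second 7 > Influencer/second 3 > Social/second 2.
Fill TV first block (35 at 30) → 210 left.
Podcast first at 27: fill all 30 → 180 left.
Fill Influencer first block (35 at 23) → 145 left.
Affiliate/first (17): +35 → 110 left.
Social/first (14): +40 → 70 left.
Affiliate/second (11): +40 → 30 left.
Fill Podcast second block (25 at 9) → 5 left.
5 remain; put them into TV second at 7.
Total = 30×35 + 27×30 + 23×35 + 17×35 + 14×40 + 11×40 + 9×25 + 7×5 = 4520.

4520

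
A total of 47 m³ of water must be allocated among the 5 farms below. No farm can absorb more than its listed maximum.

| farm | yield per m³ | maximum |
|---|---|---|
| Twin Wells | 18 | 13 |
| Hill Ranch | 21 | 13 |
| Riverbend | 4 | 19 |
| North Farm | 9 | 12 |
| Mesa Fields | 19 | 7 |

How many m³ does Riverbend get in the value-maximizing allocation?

2

Rank by yield per m³: Hill Ranch 21 > Mesa Fields 19 > Twin Wells 18 > North Farm 9 > Riverbend 4.
Give Hill Ranch 13 to hit its cap of 13 — 34 left.
Mesa Fields takes 7 to reach its cap of 7 — 27 left.
Twin Wells: +13 to 13 (cap) — 14 left.
North Farm: +12 to 12 (cap) — 2 left.
Riverbend has room for 19 but only 2 remain, so it gets 2.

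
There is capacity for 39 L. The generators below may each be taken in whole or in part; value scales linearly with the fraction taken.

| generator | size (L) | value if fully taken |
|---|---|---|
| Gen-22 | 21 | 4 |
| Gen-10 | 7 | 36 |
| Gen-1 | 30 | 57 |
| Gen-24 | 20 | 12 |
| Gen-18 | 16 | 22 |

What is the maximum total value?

Rank by value-to-size ratio: Gen-10 36/7≈5.14, Gen-1 57/30≈1.9, Gen-18 22/16≈1.38, Gen-24 12/20≈0.6, Gen-22 4/21≈0.19.
All 7 L of Gen-10 fit (value 36) → 32 remain.
All 30 L of Gen-1 fit (value 57) → 2 remain.
Fill the last 2 L with part of Gen-18: 2/16 of it earns 2.75.
Total value = 95.75.

95.75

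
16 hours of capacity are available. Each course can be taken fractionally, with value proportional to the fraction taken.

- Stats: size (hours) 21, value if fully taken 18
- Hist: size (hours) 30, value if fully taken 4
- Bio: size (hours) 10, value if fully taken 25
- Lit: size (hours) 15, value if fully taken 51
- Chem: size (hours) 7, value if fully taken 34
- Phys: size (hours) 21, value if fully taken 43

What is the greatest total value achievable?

Rank by value-to-size ratio: Chem 34/7≈4.86, Lit 51/15≈3.4, Bio 25/10≈2.5, Phys 43/21≈2.05, Stats 18/21≈0.857, Hist 4/30≈0.133.
Chem: take in full, 7 hours for value 34 → 9 left.
Fill the last 9 hours with part of Lit: 9/15 of it earns 30.6.
Total value = 64.6.

64.6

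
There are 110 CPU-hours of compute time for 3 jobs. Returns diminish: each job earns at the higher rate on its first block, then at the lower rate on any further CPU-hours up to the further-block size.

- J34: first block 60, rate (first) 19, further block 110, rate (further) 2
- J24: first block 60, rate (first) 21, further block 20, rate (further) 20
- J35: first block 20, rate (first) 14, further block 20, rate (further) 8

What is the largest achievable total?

2230

Treat each block as its own option and order by rate: J24/T1 21 > J24/T2 20 > J34/T1 19 > J35/T1 14 > J35/T2 8 > J34/T2 2.
J24 T1 at 21: fill all 60 → 50 left.
J24/T2 (20): +20 → 30 left.
30 remain; put them into J34 T1 at 19.
Total = 21×60 + 20×20 + 19×30 = 2230.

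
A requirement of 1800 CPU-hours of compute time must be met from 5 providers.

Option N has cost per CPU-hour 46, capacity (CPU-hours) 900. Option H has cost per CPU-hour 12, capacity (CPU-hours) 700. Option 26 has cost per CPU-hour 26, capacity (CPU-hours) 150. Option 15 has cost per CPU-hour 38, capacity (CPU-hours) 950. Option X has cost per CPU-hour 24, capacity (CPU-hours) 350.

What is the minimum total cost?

Use providers in increasing cost order.
Option H (12): use full 700 ; 1100 CPU-hours to go.
Option X at 24: take all 350 CPU-hours ; 750 still needed.
Option 26 at 26: take all 150 CPU-hours ; 600 still needed.
Take 600 from Option 15 at 38 to finish.
Option N: unused.
Cost = 700×12 + 350×24 + 150×26 + 600×38 = 43500.

43500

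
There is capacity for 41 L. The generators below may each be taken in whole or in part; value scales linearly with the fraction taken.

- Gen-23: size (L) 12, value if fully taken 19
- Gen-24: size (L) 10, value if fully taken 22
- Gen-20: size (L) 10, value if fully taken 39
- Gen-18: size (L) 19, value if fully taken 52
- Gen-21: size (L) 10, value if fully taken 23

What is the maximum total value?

118.4

Rank by value-to-size ratio: Gen-20 39/10≈3.9, Gen-18 52/19≈2.74, Gen-21 23/10≈2.3, Gen-24 22/10≈2.2, Gen-23 19/12≈1.58.
Gen-20: take in full, 10 L for value 39 ; 31 left.
Gen-18: take in full, 19 L for value 52 ; 12 left.
Gen-21: take in full, 10 L for value 23 ; 2 left.
2 L left: a 2/10 share of Gen-24 gives 22×2/10 = 4.4.
Total value = 118.4.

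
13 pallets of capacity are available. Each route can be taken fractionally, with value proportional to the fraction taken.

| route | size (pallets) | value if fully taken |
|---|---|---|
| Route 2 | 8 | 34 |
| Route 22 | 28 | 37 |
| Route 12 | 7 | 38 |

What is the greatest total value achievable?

Best value per unit of size first: Route 12 38/7≈5.43, Route 2 34/8≈4.25, Route 22 37/28≈1.32.
All 7 pallets of Route 12 fit (value 38) → 6 remain.
Fill the last 6 pallets with part of Route 2: 6/8 of it earns 25.5.
Total value = 63.5.

63.5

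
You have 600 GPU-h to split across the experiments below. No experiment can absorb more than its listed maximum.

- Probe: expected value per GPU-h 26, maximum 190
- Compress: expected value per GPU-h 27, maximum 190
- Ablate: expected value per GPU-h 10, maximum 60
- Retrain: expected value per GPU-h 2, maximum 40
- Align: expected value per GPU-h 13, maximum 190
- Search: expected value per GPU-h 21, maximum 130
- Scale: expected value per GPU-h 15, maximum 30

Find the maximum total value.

14030

Rank by expected value per GPU-h: Compress 27 > Probe 26 > Search 21 > Scale 15 > Align 13 > Ablate 10 > Retrain 2.
Compress takes 190 to reach its cap of 190 → 410 left.
Give Probe 190 to hit its cap of 190 → 220 left.
Search: +130 to 130 (cap) → 90 left.
Scale: +30 to 30 (cap) → 60 left.
Align has room for 190 but only 60 remain, so it gets 60.
Total = 26×190 + 27×190 + 13×60 + 21×130 + 15×30 = 14030.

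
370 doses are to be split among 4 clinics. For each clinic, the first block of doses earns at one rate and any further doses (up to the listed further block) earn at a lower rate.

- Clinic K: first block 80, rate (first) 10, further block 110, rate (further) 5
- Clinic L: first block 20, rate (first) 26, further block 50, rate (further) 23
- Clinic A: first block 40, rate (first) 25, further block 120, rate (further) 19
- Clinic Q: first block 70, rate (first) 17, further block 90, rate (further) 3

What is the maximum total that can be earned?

6840

Treat each block as its own option and order by rate: Clinic L/T1 26 > Clinic A/T1 25 > Clinic L/T2 23 > Clinic A/T2 19 > Clinic Q/T1 17 > Clinic K/T1 10 > Clinic K/T2 5 > Clinic Q/T2 3.
Fill Clinic L T1 block (20 at 26) ; 350 left.
Fill Clinic A T1 block (40 at 25) ; 310 left.
Clinic L/T2 (23): +50 ; 260 left.
Clinic A T2 at 19: fill all 120 ; 140 left.
Clinic Q/T1 (17): +70 ; 70 left.
Clinic K/T1: +70 of 80 at 10; pool empty.
Total = 26×20 + 25×40 + 23×50 + 19×120 + 17×70 + 10×70 = 6840.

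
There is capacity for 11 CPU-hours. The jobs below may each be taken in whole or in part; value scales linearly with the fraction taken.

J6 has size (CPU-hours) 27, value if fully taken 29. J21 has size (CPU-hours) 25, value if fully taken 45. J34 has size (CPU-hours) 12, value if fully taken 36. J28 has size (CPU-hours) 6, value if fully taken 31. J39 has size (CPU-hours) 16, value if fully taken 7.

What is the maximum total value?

Rank by value-to-size ratio: J28 31/6≈5.17, J34 36/12≈3, J21 45/25≈1.8, J6 29/27≈1.07, J39 7/16≈0.438.
J28: take in full, 6 CPU-hours for value 31 → 5 left.
Only 5 CPU-hours remain; take 5/12 of J34 for value 36×5/12 = 15.
Total value = 46.

46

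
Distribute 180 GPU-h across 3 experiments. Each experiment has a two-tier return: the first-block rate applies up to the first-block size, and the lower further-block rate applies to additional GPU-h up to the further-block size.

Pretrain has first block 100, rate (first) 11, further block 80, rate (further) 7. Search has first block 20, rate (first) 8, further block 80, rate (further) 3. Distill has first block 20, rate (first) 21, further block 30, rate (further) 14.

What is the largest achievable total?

2170

Treat each block as its own option and order by rate: Distill/T1 21 > Distill/T2 14 > Pretrain/T1 11 > Search/T1 8 > Pretrain/T2 7 > Search/T2 3.
Fill Distill T1 block (20 at 21) → 160 left.
Distill T2 at 14: fill all 30 → 130 left.
Fill Pretrain T1 block (100 at 11) → 30 left.
Search T1 at 8: fill all 20 → 10 left.
Pretrain T2 at 7: only 10 left, fill 10.
Total = 21×20 + 14×30 + 11×100 + 8×20 + 7×10 = 2170.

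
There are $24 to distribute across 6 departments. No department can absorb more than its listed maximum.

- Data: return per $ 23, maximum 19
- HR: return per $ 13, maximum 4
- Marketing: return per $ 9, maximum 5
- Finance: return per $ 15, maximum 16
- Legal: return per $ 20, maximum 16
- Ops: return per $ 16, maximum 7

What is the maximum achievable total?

Order the departments by return per $: Data 23 > Legal 20 > Ops 16 > Finance 15 > HR 13 > Marketing 9.
Data: +19 to 19 (cap) ; 5 left.
Only 5 left; Legal takes them to reach 5.
Total = 23×19 + 20×5 = 537.

537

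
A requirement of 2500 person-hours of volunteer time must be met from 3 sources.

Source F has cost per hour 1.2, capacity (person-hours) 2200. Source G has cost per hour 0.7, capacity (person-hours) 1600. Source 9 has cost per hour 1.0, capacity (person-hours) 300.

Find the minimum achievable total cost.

2140

Fill from the cheapest source first.
Source G (0.7): use full 1600 ; 900 person-hours to go.
Take 300 from Source 9 at 1.0 ; need 600 more.
Take 600 from Source F at 1.2 to finish.
Cost = 1600×0.7 + 300×1.0 + 600×1.2 = 2140.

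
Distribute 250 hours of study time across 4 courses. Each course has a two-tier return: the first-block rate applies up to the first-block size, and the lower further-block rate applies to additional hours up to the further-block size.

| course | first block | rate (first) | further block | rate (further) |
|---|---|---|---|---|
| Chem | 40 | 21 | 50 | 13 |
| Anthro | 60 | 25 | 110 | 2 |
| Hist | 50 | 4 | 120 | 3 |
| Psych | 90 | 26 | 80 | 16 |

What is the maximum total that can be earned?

5640

Treat each block as its own option and order by rate: Psych/first 26 > Anthro/first 25 > Chem/first 21 > Psych/second 16 > Chem/second 13 > Hist/first 4 > Hist/second 3 > Anthro/second 2.
Fill Psych first block (90 at 26) ; 160 left.
Anthro/first (25): +60 ; 100 left.
Chem first at 21: fill all 40 ; 60 left.
Psych second at 16: only 60 left, fill 60.
Total = 26×90 + 25×60 + 21×40 + 16×60 = 5640.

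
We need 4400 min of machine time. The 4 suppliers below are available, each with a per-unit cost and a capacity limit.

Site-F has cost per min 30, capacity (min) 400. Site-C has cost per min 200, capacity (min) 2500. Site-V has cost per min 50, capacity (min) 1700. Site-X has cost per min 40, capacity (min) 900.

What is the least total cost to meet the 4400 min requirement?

413000

Fill from the cheapest supplier first.
Site-F (30): use full 400 → 4000 min to go.
Take 900 from Site-X at 40 → need 3100 more.
Site-V (50): use full 1700 → 1400 min to go.
Take 1400 from Site-C at 200 to finish.
Cost = 400×30 + 900×40 + 1700×50 + 1400×200 = 413000.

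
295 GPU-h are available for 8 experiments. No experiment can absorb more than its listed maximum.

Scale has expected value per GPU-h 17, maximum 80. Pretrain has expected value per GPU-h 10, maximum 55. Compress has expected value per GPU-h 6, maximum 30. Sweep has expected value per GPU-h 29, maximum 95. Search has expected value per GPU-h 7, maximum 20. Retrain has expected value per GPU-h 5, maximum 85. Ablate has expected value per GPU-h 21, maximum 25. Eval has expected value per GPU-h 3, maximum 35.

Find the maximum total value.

5450

Order the experiments by expected value per GPU-h: Sweep 29 > Ablate 21 > Scale 17 > Pretrain 10 > Search 7 > Compress 6 > Retrain 5 > Eval 3.
Sweep: +95 to 95 (cap) ; 200 left.
Give Ablate 25 to hit its cap of 25 ; 175 left.
Scale takes 80 to reach its cap of 80 ; 95 left.
Pretrain takes 55 to reach its cap of 55 ; 40 left.
Give Search 20 to hit its cap of 20 ; 20 left.
Compress has room for 30 but only 20 remain, so it gets 20.
Total = 17×80 + 10×55 + 6×20 + 29×95 + 7×20 + 21×25 = 5450.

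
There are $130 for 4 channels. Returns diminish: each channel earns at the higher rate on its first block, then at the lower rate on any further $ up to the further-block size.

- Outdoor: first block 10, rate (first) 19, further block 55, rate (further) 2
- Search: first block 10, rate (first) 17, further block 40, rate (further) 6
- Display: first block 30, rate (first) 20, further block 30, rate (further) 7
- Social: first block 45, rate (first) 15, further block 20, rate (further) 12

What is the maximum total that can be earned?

Order all 8 blocks by rate: Display/first 20 > Outdoor/first 19 > Search/first 17 > Social/first 15 > Social/second 12 > Display/second 7 > Search/second 6 > Outdoor/second 2.
Display/first (20): +30 → 100 left.
Outdoor/first (19): +10 → 90 left.
Search first at 17: fill all 10 → 80 left.
Social/first (15): +45 → 35 left.
Social/second (12): +20 → 15 left.
Display/second: +15 of 30 at 7; pool empty.
Total = 20×30 + 19×10 + 17×10 + 15×45 + 12×20 + 7×15 = 1980.

1980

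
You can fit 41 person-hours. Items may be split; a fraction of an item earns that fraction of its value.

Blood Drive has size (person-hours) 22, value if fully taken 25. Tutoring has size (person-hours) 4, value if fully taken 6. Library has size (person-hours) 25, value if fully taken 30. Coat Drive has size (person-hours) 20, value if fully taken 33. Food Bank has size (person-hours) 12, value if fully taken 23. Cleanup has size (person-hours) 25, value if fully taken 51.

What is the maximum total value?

Sort by value density: Cleanup 51/25≈2.04, Food Bank 23/12≈1.92, Coat Drive 33/20≈1.65, Tutoring 6/4≈1.5, Library 30/25≈1.2, Blood Drive 25/22≈1.14.
All 25 person-hours of Cleanup fit (value 51) — 16 remain.
Food Bank: take in full, 12 person-hours for value 23 — 4 left.
4 person-hours left: a 4/20 share of Coat Drive gives 33×4/20 = 6.6.
Total value = 80.6.

80.6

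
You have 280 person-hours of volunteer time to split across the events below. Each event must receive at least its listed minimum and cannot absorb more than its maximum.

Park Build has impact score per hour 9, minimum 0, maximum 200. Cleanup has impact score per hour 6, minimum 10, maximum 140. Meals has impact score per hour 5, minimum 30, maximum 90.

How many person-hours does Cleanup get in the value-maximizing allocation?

Meeting every minimum uses 0+10+30 = 40 person-hours, leaving 240.
Highest impact score per hour first: Park Build 9 > Cleanup 6 > Meals 5.
Park Build takes 200 more to reach its cap of 200 → 40 left.
Cleanup has room for 130 more but only 40 remain, so it gets 50.

50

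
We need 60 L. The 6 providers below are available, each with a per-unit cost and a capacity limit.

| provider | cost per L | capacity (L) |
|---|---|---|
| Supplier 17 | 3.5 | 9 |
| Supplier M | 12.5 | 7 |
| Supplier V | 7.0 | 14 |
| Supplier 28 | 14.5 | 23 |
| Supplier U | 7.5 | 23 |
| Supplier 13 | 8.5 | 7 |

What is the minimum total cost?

Cheapest first:
Take 9 from Supplier 17 at 3.5 — need 51 more.
Supplier V (7.0): use full 14 — 37 L to go.
Take 23 from Supplier U at 7.5 — need 14 more.
Take 7 from Supplier 13 at 8.5 — need 7 more.
Supplier M at 12.5: take all 7 L — 0 still needed.
Supplier 28: unused.
Cost = 9×3.5 + 14×7.0 + 23×7.5 + 7×8.5 + 7×12.5 = 449.

449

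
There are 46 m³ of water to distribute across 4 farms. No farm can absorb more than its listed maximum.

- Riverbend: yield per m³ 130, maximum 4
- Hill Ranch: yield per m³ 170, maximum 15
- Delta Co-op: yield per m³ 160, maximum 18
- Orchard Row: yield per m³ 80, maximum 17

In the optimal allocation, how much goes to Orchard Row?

Highest yield per m³ first: Hill Ranch 170 > Delta Co-op 160 > Riverbend 130 > Orchard Row 80.
Hill Ranch takes 15 to reach its cap of 15 → 31 left.
Delta Co-op: +18 to 18 (cap) → 13 left.
Riverbend: +4 to 4 (cap) → 9 left.
Orchard Row: +9 (room for 17) → 9. Pool exhausted.

9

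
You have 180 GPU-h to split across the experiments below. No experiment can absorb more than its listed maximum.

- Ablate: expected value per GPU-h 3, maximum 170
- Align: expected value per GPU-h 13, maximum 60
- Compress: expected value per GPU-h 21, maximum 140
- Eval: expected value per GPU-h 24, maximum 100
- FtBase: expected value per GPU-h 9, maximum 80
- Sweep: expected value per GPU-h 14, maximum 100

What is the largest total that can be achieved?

4080

Order the experiments by expected value per GPU-h: Eval 24 > Compress 21 > Sweep 14 > Align 13 > FtBase 9 > Ablate 3.
Eval: +100 to 100 (cap) — 80 left.
Compress: +80 (room for 140) → 80. Pool exhausted.
Total = 21×80 + 24×100 = 4080.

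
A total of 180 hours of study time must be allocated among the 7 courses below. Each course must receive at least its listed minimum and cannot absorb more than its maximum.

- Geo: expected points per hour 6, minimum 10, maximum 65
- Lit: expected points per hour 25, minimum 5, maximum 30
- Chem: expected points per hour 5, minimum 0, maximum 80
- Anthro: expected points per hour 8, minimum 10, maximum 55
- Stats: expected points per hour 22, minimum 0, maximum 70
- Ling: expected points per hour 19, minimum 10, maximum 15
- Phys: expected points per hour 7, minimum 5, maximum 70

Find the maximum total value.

3070

Meeting every minimum uses 10+5+0+10+0+10+5 = 40 hours, leaving 140.
Order the courses by expected points per hour: Lit 25 > Stats 22 > Ling 19 > Anthro 8 > Phys 7 > Geo 6 > Chem 5.
Lit: +25 to 30 (cap) → 115 left.
Give Stats 70 more to hit its cap of 70 → 45 left.
Ling: +5 to 15 (cap) → 40 left.
Anthro: +40 (room for 45) → 50. Pool exhausted.
Total = 6×10 + 25×30 + 8×50 + 22×70 + 19×15 + 7×5 = 3070.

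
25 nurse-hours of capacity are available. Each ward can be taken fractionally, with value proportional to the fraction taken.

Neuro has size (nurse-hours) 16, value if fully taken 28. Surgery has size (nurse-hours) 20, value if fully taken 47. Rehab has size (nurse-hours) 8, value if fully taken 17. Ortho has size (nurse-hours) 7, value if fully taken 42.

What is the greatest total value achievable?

Sort by value density: Ortho 42/7≈6, Surgery 47/20≈2.35, Rehab 17/8≈2.12, Neuro 28/16≈1.75.
Take all of Ortho (7 nurse-hours, value 42) — 18 nurse-hours left.
Only 18 nurse-hours remain; take 18/20 of Surgery for value 47×18/20 = 42.3.
Total value = 84.3.

84.3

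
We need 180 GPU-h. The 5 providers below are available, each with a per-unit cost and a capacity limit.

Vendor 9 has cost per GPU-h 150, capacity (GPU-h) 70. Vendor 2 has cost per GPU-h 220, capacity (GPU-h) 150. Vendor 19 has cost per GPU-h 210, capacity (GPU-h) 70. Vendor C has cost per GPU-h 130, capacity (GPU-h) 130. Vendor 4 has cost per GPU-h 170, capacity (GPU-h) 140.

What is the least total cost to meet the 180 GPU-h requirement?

Fill from the cheapest provider first.
Vendor C (130): use full 130 — 50 GPU-h to go.
Vendor 9 at 150: take 50 of its 70 — requirement met.
Vendor 4, Vendor 19, Vendor 2: unused.
Cost = 130×130 + 50×150 = 24400.

24400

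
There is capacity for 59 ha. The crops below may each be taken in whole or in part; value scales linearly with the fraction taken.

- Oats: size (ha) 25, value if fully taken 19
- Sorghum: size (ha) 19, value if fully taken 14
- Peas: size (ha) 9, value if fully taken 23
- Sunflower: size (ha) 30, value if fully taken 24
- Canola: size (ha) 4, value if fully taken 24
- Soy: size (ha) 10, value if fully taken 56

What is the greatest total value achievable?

131.56

Rank by value-to-size ratio: Canola 24/4≈6, Soy 56/10≈5.6, Peas 23/9≈2.56, Sunflower 24/30≈0.8, Oats 19/25≈0.76, Sorghum 14/19≈0.737.
All 4 ha of Canola fit (value 24) → 55 remain.
Take all of Soy (10 ha, value 56) → 45 ha left.
Peas: take in full, 9 ha for value 23 → 36 left.
All 30 ha of Sunflower fit (value 24) → 6 remain.
6 ha left: a 6/25 share of Oats gives 19×6/25 = 4.56.
Total value = 131.56.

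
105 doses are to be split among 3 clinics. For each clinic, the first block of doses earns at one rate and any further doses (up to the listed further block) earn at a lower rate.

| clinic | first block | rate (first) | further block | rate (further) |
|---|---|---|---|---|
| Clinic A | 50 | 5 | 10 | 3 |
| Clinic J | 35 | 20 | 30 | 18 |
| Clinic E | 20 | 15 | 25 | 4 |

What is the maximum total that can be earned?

1640

Rank every tier by rate: Clinic J/tier1 20 > Clinic J/tier2 18 > Clinic E/tier1 15 > Clinic A/tier1 5 > Clinic E/tier2 4 > Clinic A/tier2 3.
Clinic J/tier1 (20): +35 ; 70 left.
Clinic J tier2 at 18: fill all 30 ; 40 left.
Clinic E/tier1 (15): +20 ; 20 left.
20 remain; put them into Clinic A tier1 at 5.
Total = 20×35 + 18×30 + 15×20 + 5×20 = 1640.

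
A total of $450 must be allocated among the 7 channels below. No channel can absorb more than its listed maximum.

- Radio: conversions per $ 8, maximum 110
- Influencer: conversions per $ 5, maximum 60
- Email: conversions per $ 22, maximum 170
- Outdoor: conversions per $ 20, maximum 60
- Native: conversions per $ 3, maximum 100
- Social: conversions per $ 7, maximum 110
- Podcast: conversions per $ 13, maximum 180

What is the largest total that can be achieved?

7600

Rank by conversions per $: Email 22 > Outdoor 20 > Podcast 13 > Radio 8 > Social 7 > Influencer 5 > Native 3.
Give Email 170 to hit its cap of 170 — 280 left.
Give Outdoor 60 to hit its cap of 60 — 220 left.
Podcast takes 180 to reach its cap of 180 — 40 left.
Only 40 left; Radio takes them to reach 40.
Total = 8×40 + 22×170 + 20×60 + 13×180 = 7600.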